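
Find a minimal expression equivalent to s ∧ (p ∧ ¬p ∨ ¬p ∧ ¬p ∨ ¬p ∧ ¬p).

s ∧ (p ∧ ¬p ∨ ¬p ∧ ¬p ∨ ¬p ∧ ¬p)
= s ∧ (p ∧ ¬p ∨ ¬p ∧ ¬p)
= s ∧ ¬p

s ∧ ¬p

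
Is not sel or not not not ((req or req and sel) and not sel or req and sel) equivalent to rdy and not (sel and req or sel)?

No

E1: not sel or not not not ((req or req and sel) and not sel or req and sel)
    = not sel or not ((req or req and sel) and not sel or req and sel)   (double negation)
    = not sel or not (req and not sel or req and sel)   (absorption)
    = not sel or not req   (distribution)
E2: rdy and not (sel and req or sel)
    = rdy and not sel   (absorption)
These differ: at rdy=0, req=0, sel=0, E1 = 1 but E2 = 0.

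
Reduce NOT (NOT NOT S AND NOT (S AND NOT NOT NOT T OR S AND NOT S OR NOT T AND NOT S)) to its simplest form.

NOT (NOT NOT S AND NOT (S AND NOT NOT NOT T OR S AND NOT S OR NOT T AND NOT S))
= NOT (NOT NOT S AND NOT (S AND NOT NOT NOT T OR NOT T AND NOT S))   [complement / identity]
= NOT (NOT NOT S AND NOT (S AND NOT T OR NOT T AND NOT S))   [double negation]
= NOT (NOT NOT S AND NOT NOT T)   [distribution]
= NOT S OR NOT T   [De Morgan]

NOT S OR NOT T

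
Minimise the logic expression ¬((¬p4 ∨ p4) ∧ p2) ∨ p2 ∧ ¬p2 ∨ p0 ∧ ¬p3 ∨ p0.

¬((¬p4 ∨ p4) ∧ p2) ∨ p2 ∧ ¬p2 ∨ p0 ∧ ¬p3 ∨ p0
= ¬p2 ∨ p2 ∧ ¬p2 ∨ p0 ∧ ¬p3 ∨ p0   — complement / identity
= ¬p2 ∨ p0 ∧ ¬p3 ∨ p0   — complement / identity
= ¬p2 ∨ p0   — absorption

¬p2 ∨ p0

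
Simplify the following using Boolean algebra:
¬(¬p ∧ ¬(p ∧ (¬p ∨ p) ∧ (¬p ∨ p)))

¬(¬p ∧ ¬(p ∧ (¬p ∨ p) ∧ (¬p ∨ p)))
= ¬(¬p ∧ ¬(p ∧ (¬p ∨ p)))   (complement / identity)
= p ∨ p ∧ (¬p ∨ p)   (De Morgan)
= p ∨ p   (complement / identity)
= p   (idempotence)

p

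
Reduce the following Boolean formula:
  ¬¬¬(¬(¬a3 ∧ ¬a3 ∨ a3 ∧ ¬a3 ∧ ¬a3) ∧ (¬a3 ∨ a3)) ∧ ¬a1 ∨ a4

¬a3 ∧ ¬a1 ∨ a4

¬¬¬(¬(¬a3 ∧ ¬a3 ∨ a3 ∧ ¬a3 ∧ ¬a3) ∧ (¬a3 ∨ a3)) ∧ ¬a1 ∨ a4
= ¬¬¬(¬(¬a3 ∧ ¬a3 ∨ a3 ∧ ¬a3) ∧ (¬a3 ∨ a3)) ∧ ¬a1 ∨ a4   [idempotence]
= ¬¬¬(¬¬a3 ∧ (¬a3 ∨ a3)) ∧ ¬a1 ∨ a4   [distribution]
= ¬¬¬¬¬a3 ∧ ¬a1 ∨ a4   [complement / identity]
= ¬¬¬a3 ∧ ¬a1 ∨ a4   [double negation]
= ¬a3 ∧ ¬a1 ∨ a4   [double negation]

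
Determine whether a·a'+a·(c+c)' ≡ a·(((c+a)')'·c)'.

Yes

E1: a·a'+a·(c+c)'
    = a·(c+c)'   (complement / identity)
    = a·c'   (idempotence)
E2: a·(((c+a)')'·c)'
    = a·((c+a)·c)'   (double negation)
    = a·c'   (absorption)
Both reduce to a·c', so they are equivalent.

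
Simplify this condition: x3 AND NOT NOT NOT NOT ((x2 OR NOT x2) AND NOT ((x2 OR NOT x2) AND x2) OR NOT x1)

x3 AND (NOT x2 OR NOT x1)

x3 AND NOT NOT NOT NOT ((x2 OR NOT x2) AND NOT ((x2 OR NOT x2) AND x2) OR NOT x1)
= x3 AND NOT NOT NOT NOT (NOT ((x2 OR NOT x2) AND x2) OR NOT x1)   — complement / identity
= x3 AND NOT NOT (NOT ((x2 OR NOT x2) AND x2) OR NOT x1)   — double negation
= x3 AND (NOT ((x2 OR NOT x2) AND x2) OR NOT x1)   — double negation
= x3 AND (NOT x2 OR NOT x1)   — complement / identity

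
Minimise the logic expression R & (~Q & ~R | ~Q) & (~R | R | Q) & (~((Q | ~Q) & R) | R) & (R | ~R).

R & ~Q

R & (~Q & ~R | ~Q) & (~R | R | Q) & (~((Q | ~Q) & R) | R) & (R | ~R)
= R & (~Q & ~R | ~Q) & (~R | R | Q) & (~R | R) & (R | ~R)   — complement / identity
= R & ~Q & (~R | R | Q) & (~R | R) & (R | ~R)   — absorption
= R & ~Q & (~R | R | Q) & (~R | R)   — complement / identity
= R & ~Q & (~R | R)   — absorption
= R & ~Q   — complement / identity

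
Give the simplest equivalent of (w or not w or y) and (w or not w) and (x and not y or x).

(w or not w or y) and (w or not w) and (x and not y or x)
= (w or not w) and (x and not y or x)   (absorption)
= x and not y or x   (complement / identity)
= x   (absorption)

x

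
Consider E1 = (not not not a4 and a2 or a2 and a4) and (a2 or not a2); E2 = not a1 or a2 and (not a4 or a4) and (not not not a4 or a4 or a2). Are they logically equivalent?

No

E1: (not not not a4 and a2 or a2 and a4) and (a2 or not a2)
    = not not not a4 and a2 or a2 and a4
    = not a4 and a2 or a2 and a4
    = a2
E2: not a1 or a2 and (not a4 or a4) and (not not not a4 or a4 or a2)
    = not a1 or a2 and (not a4 or a4) and (not a4 or a4 or a2)
    = not a1 or a2 and (not a4 or a4)
    = not a1 or a2
These differ: at a1=0, a2=0, a4=0, E1 = 0 but E2 = 1.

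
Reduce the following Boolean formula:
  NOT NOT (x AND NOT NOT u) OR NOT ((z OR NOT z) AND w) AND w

NOT NOT (x AND NOT NOT u) OR NOT ((z OR NOT z) AND w) AND w
= NOT NOT (x AND NOT NOT u) OR NOT w AND w
= NOT NOT (x AND u) OR NOT w AND w
= NOT NOT (x AND u)
= x AND u

x AND u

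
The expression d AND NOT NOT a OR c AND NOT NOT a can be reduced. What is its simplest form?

d AND NOT NOT a OR c AND NOT NOT a
= NOT NOT a AND (d OR c)   — distribution
= a AND (d OR c)   — double negation

a AND (d OR c)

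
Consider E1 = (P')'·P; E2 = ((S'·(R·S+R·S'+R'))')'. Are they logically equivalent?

No

E1: (P')'·P
    = P·P
    = P
E2: ((S'·(R·S+R·S'+R'))')'
    = ((S'·(R+R'))')'
    = S'·(R+R')
    = S'
These differ: at P=1, R=0, S=1, E1 = 1 but E2 = 0.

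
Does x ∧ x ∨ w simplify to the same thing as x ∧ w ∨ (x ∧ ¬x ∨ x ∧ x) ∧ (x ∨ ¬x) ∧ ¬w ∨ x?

E1: x ∧ x ∨ w
    = x ∨ w   [idempotence]
E2: x ∧ w ∨ (x ∧ ¬x ∨ x ∧ x) ∧ (x ∨ ¬x) ∧ ¬w ∨ x
    = x ∧ w ∨ (x ∧ ¬x ∨ x ∧ x) ∧ ¬w ∨ x   [complement / identity]
    = x ∧ w ∨ x ∧ ¬w ∨ x   [distribution]
    = x ∨ x   [distribution]
    = x   [idempotence]
These differ: at w=1, x=0, E1 = 1 but E2 = 0.

No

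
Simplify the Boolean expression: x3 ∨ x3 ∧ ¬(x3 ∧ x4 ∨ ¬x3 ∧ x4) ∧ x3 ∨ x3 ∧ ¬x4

x3 ∨ x3 ∧ ¬(x3 ∧ x4 ∨ ¬x3 ∧ x4) ∧ x3 ∨ x3 ∧ ¬x4
= x3 ∨ x3 ∧ ¬x4 ∧ x3 ∨ x3 ∧ ¬x4
= x3 ∨ x3 ∧ ¬x4
= x3

x3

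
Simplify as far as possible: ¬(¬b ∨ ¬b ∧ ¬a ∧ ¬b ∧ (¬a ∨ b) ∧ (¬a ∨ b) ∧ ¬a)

b

¬(¬b ∨ ¬b ∧ ¬a ∧ ¬b ∧ (¬a ∨ b) ∧ (¬a ∨ b) ∧ ¬a)
= ¬(¬b ∨ ¬b ∧ ¬a ∧ ¬b ∧ (¬a ∨ b) ∧ ¬a)   (idempotence)
= ¬(¬b ∨ ¬b ∧ ¬a ∧ ¬b ∧ ¬a)   (absorption)
= ¬(¬b ∨ ¬b ∧ ¬a)   (idempotence)
= ¬¬b   (absorption)
= b   (double negation)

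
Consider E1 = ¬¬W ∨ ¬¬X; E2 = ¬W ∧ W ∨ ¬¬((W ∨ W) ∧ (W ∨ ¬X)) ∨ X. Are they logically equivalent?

Yes

E1: ¬¬W ∨ ¬¬X
    = ¬¬W ∨ X   [double negation]
    = W ∨ X   [double negation]
E2: ¬W ∧ W ∨ ¬¬((W ∨ W) ∧ (W ∨ ¬X)) ∨ X
    = ¬W ∧ W ∨ (W ∨ W) ∧ (W ∨ ¬X) ∨ X   [double negation]
    = (W ∨ W) ∧ (W ∨ ¬X) ∨ X   [complement / identity]
    = W ∨ W ∧ ¬X ∨ X   [distribution]
    = W ∨ X   [absorption]
Both reduce to W ∨ X, so they are equivalent.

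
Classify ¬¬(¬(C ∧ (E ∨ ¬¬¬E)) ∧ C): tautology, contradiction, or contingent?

¬¬(¬(C ∧ (E ∨ ¬¬¬E)) ∧ C)
= ¬¬(¬(C ∧ (E ∨ ¬E)) ∧ C)   (double negation)
= ¬¬(¬C ∧ C)   (complement / identity)
= ¬C ∧ C   (double negation)
= False   (complement)

contradiction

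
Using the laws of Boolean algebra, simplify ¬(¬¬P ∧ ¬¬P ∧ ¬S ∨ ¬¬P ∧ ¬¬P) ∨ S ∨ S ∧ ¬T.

¬P ∨ S

¬(¬¬P ∧ ¬¬P ∧ ¬S ∨ ¬¬P ∧ ¬¬P) ∨ S ∨ S ∧ ¬T
= ¬(¬¬P ∧ ¬¬P) ∨ S ∨ S ∧ ¬T   [absorption]
= ¬(P ∧ ¬¬P) ∨ S ∨ S ∧ ¬T   [double negation]
= ¬(P ∧ P) ∨ S ∨ S ∧ ¬T   [double negation]
= ¬(P ∧ P) ∨ S   [absorption]
= ¬P ∨ S   [idempotence]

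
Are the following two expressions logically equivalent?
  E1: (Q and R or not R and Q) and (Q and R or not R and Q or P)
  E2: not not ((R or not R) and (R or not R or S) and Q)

Yes

E1: (Q and R or not R and Q) and (Q and R or not R and Q or P)
    = Q and R or not R and Q   [absorption]
    = Q   [distribution]
E2: not not ((R or not R) and (R or not R or S) and Q)
    = (R or not R) and (R or not R or S) and Q   [double negation]
    = (R or not R) and Q   [absorption]
    = Q   [complement / identity]
Both reduce to Q, so they are equivalent.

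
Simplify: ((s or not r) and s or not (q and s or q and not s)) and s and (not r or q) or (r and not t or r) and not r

s and (not r or q)

((s or not r) and s or not (q and s or q and not s)) and s and (not r or q) or (r and not t or r) and not r
= (s or not (q and s or q and not s)) and s and (not r or q) or (r and not t or r) and not r
= (s or not (q and s or q and not s)) and s and (not r or q) or r and not r
= (s or not (q and s or q and not s)) and s and (not r or q)
= (s or not q) and s and (not r or q)
= s and (not r or q)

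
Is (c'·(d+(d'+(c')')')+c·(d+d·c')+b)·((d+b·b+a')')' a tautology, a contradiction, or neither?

(c'·(d+(d'+(c')')')+c·(d+d·c')+b)·((d+b·b+a')')'
= (c'·(d+(d'+(c')')')+c·(d+d·c')+b)·(d+b·b+a')   [double negation]
= (c'·(d+d·c')+c·(d+d·c')+b)·(d+b·b+a')   [De Morgan]
= (c'·(d+d·c')+c·(d+d·c')+b)·(d+b+a')   [idempotence]
= (d+d·c'+b)·(d+b+a')   [distribution]
= (d+b)·(d+b+a')   [absorption]
= d+b   [absorption]
This depends on b, d, so it is not a constant.

neither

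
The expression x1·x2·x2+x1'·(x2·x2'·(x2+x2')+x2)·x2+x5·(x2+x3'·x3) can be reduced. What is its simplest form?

x1·x2·x2+x1'·(x2·x2'·(x2+x2')+x2)·x2+x5·(x2+x3'·x3)
= x1·x2·x2+x1'·(x2·x2'+x2)·x2+x5·(x2+x3'·x3)
= x1·x2·x2+x1'·(x2·x2'+x2)·x2+x5·x2
= x1·x2·x2+x1'·x2·x2+x5·x2
= x2·x2+x5·x2
= x2·(x2+x5)
= x2

x2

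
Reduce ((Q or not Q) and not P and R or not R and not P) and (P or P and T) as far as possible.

((Q or not Q) and not P and R or not R and not P) and (P or P and T)
= ((Q or not Q) and not P and R or not R and not P) and P   [absorption]
= (not P and R or not R and not P) and P   [complement / identity]
= not P and P   [distribution]
= False   [complement]

False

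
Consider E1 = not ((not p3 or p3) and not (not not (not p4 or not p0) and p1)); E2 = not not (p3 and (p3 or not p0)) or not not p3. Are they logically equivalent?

E1: not ((not p3 or p3) and not (not not (not p4 or not p0) and p1))
    = not not (not not (not p4 or not p0) and p1)
    = not not (not p4 or not p0) and p1
    = (not p4 or not p0) and p1
E2: not not (p3 and (p3 or not p0)) or not not p3
    = not not p3 or not not p3
    = not not p3
    = p3
These differ: at p0=0, p1=1, p3=0, p4=0, E1 = 1 but E2 = 0.

No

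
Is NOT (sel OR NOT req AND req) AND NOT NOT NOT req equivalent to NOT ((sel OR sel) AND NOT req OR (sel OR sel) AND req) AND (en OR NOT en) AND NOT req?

Yes

E1: NOT (sel OR NOT req AND req) AND NOT NOT NOT req
    = NOT sel AND NOT NOT NOT req   — complement / identity
    = NOT sel AND NOT req   — double negation
E2: NOT ((sel OR sel) AND NOT req OR (sel OR sel) AND req) AND (en OR NOT en) AND NOT req
    = NOT (sel OR sel) AND (en OR NOT en) AND NOT req   — distribution
    = NOT (sel OR sel) AND NOT req   — complement / identity
    = NOT sel AND NOT req   — idempotence
Both reduce to NOT sel AND NOT req, so they are equivalent.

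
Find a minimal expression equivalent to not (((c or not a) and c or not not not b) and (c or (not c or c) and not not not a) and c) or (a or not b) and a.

not (((c or not a) and c or not not not b) and (c or (not c or c) and not not not a) and c) or (a or not b) and a
= not (((c or not a) and c or not b) and (c or (not c or c) and not not not a) and c) or (a or not b) and a   (double negation)
= not (((c or not a) and c or not b) and (c or not not not a) and c) or (a or not b) and a   (complement / identity)
= not (((c or not a) and c or not b) and (c or not a) and c) or (a or not b) and a   (double negation)
= not ((c or not a) and c) or (a or not b) and a   (absorption)
= not ((c or not a) and c) or a   (absorption)
= not c or a   (absorption)

not c or a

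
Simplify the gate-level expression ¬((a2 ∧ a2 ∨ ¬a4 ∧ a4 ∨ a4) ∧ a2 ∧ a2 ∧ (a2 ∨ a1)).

¬a2

¬((a2 ∧ a2 ∨ ¬a4 ∧ a4 ∨ a4) ∧ a2 ∧ a2 ∧ (a2 ∨ a1))
= ¬((a2 ∧ a2 ∨ ¬a4 ∧ a4 ∨ a4) ∧ a2 ∧ a2)
= ¬((a2 ∧ a2 ∨ a4) ∧ a2 ∧ a2)
= ¬(a2 ∧ a2)
= ¬a2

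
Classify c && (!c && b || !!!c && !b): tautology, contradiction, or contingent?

contradiction

c && (!c && b || !!!c && !b)
= c && (!c && b || !c && !b)   — double negation
= c && !c   — distribution
= false   — complement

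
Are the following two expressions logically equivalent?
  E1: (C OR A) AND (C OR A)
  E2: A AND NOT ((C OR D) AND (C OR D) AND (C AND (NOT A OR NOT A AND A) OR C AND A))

No

E1: (C OR A) AND (C OR A)
    = C OR A
E2: A AND NOT ((C OR D) AND (C OR D) AND (C AND (NOT A OR NOT A AND A) OR C AND A))
    = A AND NOT ((C OR D) AND (C AND (NOT A OR NOT A AND A) OR C AND A))
    = A AND NOT ((C OR D) AND (C AND NOT A OR C AND A))
    = A AND NOT ((C OR D) AND C)
    = A AND NOT C
These differ: at A=0, C=1, D=0, E1 = 1 but E2 = 0.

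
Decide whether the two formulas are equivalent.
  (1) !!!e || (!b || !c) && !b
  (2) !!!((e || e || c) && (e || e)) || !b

E1: !!!e || (!b || !c) && !b
    = !e || (!b || !c) && !b   — double negation
    = !e || !b   — absorption
E2: !!!((e || e || c) && (e || e)) || !b
    = !!!(e || e) || !b   — absorption
    = !!!e || !b   — idempotence
    = !e || !b   — double negation
Both reduce to !e || !b, so they are equivalent.

Yes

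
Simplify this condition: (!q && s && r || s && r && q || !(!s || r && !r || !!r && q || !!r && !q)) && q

s && q

(!q && s && r || s && r && q || !(!s || r && !r || !!r && q || !!r && !q)) && q
= (s && r || !(!s || r && !r || !!r && q || !!r && !q)) && q   — distribution
= (s && r || !(!s || r && !r || !!r)) && q   — distribution
= (s && r || !(!s || !!r)) && q   — complement / identity
= (s && r || s && !r) && q   — De Morgan
= s && q   — distribution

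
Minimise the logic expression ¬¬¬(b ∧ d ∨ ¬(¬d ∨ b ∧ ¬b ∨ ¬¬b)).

¬d

¬¬¬(b ∧ d ∨ ¬(¬d ∨ b ∧ ¬b ∨ ¬¬b))
= ¬¬¬(b ∧ d ∨ ¬(¬d ∨ ¬¬b))
= ¬¬¬(b ∧ d ∨ d ∧ ¬b)
= ¬¬¬d
= ¬d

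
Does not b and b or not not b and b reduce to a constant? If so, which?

no

not b and b or not not b and b
= not b and b or b and b
= (not b or b) and b
= b
This depends on b, so it is not a constant.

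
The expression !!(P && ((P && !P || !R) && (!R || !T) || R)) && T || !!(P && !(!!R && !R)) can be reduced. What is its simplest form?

!!(P && ((P && !P || !R) && (!R || !T) || R)) && T || !!(P && !(!!R && !R))
= !!(P && (!R && (!R || !T) || R)) && T || !!(P && !(!!R && !R))   [complement / identity]
= !!(P && (!R || R)) && T || !!(P && !(!!R && !R))   [absorption]
= !!(P && (!R || R)) && T || !!(P && (!R || R))   [De Morgan]
= !!(P && (!R || R))   [absorption]
= !!P   [complement / identity]
= P   [double negation]

P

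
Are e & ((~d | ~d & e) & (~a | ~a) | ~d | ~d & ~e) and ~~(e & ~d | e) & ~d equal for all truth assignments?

Yes

E1: e & ((~d | ~d & e) & (~a | ~a) | ~d | ~d & ~e)
    = e & ((~d | ~d & e) & (~a | ~a) | ~d)   [absorption]
    = e & ((~d | ~d & e) & ~a | ~d)   [idempotence]
    = e & (~d & ~a | ~d)   [absorption]
    = e & ~d   [absorption]
E2: ~~(e & ~d | e) & ~d
    = ~~e & ~d   [absorption]
    = e & ~d   [double negation]
Both reduce to e & ~d, so they are equivalent.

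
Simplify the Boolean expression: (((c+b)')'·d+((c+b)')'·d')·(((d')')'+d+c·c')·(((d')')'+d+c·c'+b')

c+b

(((c+b)')'·d+((c+b)')'·d')·(((d')')'+d+c·c')·(((d')')'+d+c·c'+b')
= (((c+b)')'·d+((c+b)')'·d')·(((d')')'+d+c·c')   — absorption
= ((c+b)')'·(((d')')'+d+c·c')   — distribution
= ((c+b)')'·(((d')')'+d)   — complement / identity
= ((c+b)')'·(d'+d)   — double negation
= ((c+b)')'   — complement / identity
= c+b   — double negation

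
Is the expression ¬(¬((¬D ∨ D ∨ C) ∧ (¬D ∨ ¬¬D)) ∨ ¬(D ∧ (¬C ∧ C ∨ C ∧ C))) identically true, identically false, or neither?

neither

¬(¬((¬D ∨ D ∨ C) ∧ (¬D ∨ ¬¬D)) ∨ ¬(D ∧ (¬C ∧ C ∨ C ∧ C)))
= ¬(¬((¬D ∨ D ∨ C) ∧ (¬D ∨ D)) ∨ ¬(D ∧ (¬C ∧ C ∨ C ∧ C)))
= (¬D ∨ D ∨ C) ∧ (¬D ∨ D) ∧ D ∧ (¬C ∧ C ∨ C ∧ C)
= (¬D ∨ D ∨ C) ∧ (¬D ∨ D) ∧ D ∧ C
= (¬D ∨ D) ∧ D ∧ C
= D ∧ C
This depends on C, D, so it is not a constant.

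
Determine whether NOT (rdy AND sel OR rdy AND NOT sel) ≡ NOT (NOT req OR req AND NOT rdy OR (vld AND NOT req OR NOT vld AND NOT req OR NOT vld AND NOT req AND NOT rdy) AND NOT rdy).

E1: NOT (rdy AND sel OR rdy AND NOT sel)
    = NOT rdy   (distribution)
E2: NOT (NOT req OR req AND NOT rdy OR (vld AND NOT req OR NOT vld AND NOT req OR NOT vld AND NOT req AND NOT rdy) AND NOT rdy)
    = NOT (NOT req OR req AND NOT rdy OR (vld AND NOT req OR NOT vld AND NOT req) AND NOT rdy)   (absorption)
    = NOT (NOT req OR req AND NOT rdy OR NOT req AND NOT rdy)   (distribution)
    = NOT (NOT req OR NOT rdy)   (distribution)
    = req AND rdy   (De Morgan)
These differ: at rdy=0, req=0, sel=0, vld=0, E1 = 1 but E2 = 0.

No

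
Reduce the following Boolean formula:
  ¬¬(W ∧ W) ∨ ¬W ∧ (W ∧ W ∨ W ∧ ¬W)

¬¬(W ∧ W) ∨ ¬W ∧ (W ∧ W ∨ W ∧ ¬W)
= W ∧ W ∨ ¬W ∧ (W ∧ W ∨ W ∧ ¬W)   [double negation]
= W ∧ W ∨ ¬W ∧ W   [distribution]
= W   [distribution]

W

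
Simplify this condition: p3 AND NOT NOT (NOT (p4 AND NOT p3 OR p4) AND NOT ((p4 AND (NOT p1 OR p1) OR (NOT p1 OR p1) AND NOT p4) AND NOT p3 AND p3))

p3 AND NOT p4

p3 AND NOT NOT (NOT (p4 AND NOT p3 OR p4) AND NOT ((p4 AND (NOT p1 OR p1) OR (NOT p1 OR p1) AND NOT p4) AND NOT p3 AND p3))
= p3 AND NOT (p4 AND NOT p3 OR p4 OR (p4 AND (NOT p1 OR p1) OR (NOT p1 OR p1) AND NOT p4) AND NOT p3 AND p3)   — De Morgan
= p3 AND NOT (p4 AND NOT p3 OR p4 OR (NOT p1 OR p1) AND NOT p3 AND p3)   — distribution
= p3 AND NOT (p4 AND NOT p3 OR p4 OR NOT p3 AND p3)   — complement / identity
= p3 AND NOT (p4 AND NOT p3 OR p4)   — complement / identity
= p3 AND NOT p4   — absorption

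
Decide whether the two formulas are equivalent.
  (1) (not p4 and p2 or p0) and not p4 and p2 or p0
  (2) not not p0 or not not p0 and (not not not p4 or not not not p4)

No

E1: (not p4 and p2 or p0) and not p4 and p2 or p0
    = not p4 and p2 or p0   [absorption]
E2: not not p0 or not not p0 and (not not not p4 or not not not p4)
    = not not p0 or not not p0 and not not not p4   [idempotence]
    = not not p0 or not not p0 and not p4   [double negation]
    = not not p0   [absorption]
    = p0   [double negation]
These differ: at p0=0, p2=1, p4=0, E1 = 1 but E2 = 0.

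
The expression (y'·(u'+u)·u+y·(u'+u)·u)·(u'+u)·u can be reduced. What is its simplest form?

(y'·(u'+u)·u+y·(u'+u)·u)·(u'+u)·u
= (u'+u)·u·(u'+u)·u   (distribution)
= (u'+u)·u   (idempotence)
= u   (complement / identity)

u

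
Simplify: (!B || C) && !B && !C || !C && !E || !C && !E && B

(!B || C) && !B && !C || !C && !E || !C && !E && B
= (!B || C) && !B && !C || !C && !E   — absorption
= !B && !C || !C && !E   — absorption
= !C && (!B || !E)   — distribution

!C && (!B || !E)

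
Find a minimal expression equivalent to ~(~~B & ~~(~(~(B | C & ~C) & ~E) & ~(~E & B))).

~B | ~E

~(~~B & ~~(~(~(B | C & ~C) & ~E) & ~(~E & B)))
= ~(~~B & ~(~(B | C & ~C) & ~E | ~E & B))   (De Morgan)
= ~(~~B & ~(~B & ~E | ~E & B))   (complement / identity)
= ~B | ~B & ~E | ~E & B   (De Morgan)
= ~B | ~E   (distribution)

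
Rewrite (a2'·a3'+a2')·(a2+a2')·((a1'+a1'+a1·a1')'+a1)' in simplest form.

a2'·a1'

(a2'·a3'+a2')·(a2+a2')·((a1'+a1'+a1·a1')'+a1)'
= a2'·(a2+a2')·((a1'+a1'+a1·a1')'+a1)'   — absorption
= a2'·(a2+a2')·((a1'+a1')'+a1)'   — complement / identity
= a2'·(a2+a2')·((a1')'+a1)'   — idempotence
= a2'·((a1')'+a1)'   — complement / identity
= a2'·(a1+a1)'   — double negation
= a2'·a1'   — idempotence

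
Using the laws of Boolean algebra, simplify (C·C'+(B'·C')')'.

(C·C'+(B'·C')')'
= ((B'·C')')'   [complement / identity]
= B'·C'   [double negation]

B'·C'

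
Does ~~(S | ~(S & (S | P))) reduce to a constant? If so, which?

yes, True

~~(S | ~(S & (S | P)))
= S | ~(S & (S | P))   (double negation)
= S | ~S   (absorption)
= 1   (complement)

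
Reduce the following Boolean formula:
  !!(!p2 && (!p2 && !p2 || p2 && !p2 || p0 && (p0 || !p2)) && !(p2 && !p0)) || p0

!!(!p2 && (!p2 && !p2 || p2 && !p2 || p0 && (p0 || !p2)) && !(p2 && !p0)) || p0
= !!(!p2 && (!p2 || p0 && (p0 || !p2)) && !(p2 && !p0)) || p0
= !!(!p2 && (!p2 || p0) && !(p2 && !p0)) || p0
= !!(!p2 && !(p2 && !p0)) || p0
= !(p2 || p2 && !p0) || p0
= !p2 || p0

!p2 || p0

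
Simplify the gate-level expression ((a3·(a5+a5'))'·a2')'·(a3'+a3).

a3+a2

((a3·(a5+a5'))'·a2')'·(a3'+a3)
= (a3'·a2')'·(a3'+a3)   — complement / identity
= (a3'·a2')'   — complement / identity
= a3+a2   — De Morgan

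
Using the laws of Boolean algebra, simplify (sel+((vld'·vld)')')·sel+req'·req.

sel

(sel+((vld'·vld)')')·sel+req'·req
= (sel+vld'·vld)·sel+req'·req   — double negation
= sel·sel+req'·req   — complement / identity
= sel·sel   — complement / identity
= sel   — idempotence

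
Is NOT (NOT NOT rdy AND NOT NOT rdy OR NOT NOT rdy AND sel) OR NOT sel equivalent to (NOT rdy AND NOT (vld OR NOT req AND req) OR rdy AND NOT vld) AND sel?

No

E1: NOT (NOT NOT rdy AND NOT NOT rdy OR NOT NOT rdy AND sel) OR NOT sel
    = NOT (NOT NOT rdy AND (NOT NOT rdy OR sel)) OR NOT sel   (distribution)
    = NOT NOT NOT rdy OR NOT sel   (absorption)
    = NOT rdy OR NOT sel   (double negation)
E2: (NOT rdy AND NOT (vld OR NOT req AND req) OR rdy AND NOT vld) AND sel
    = (NOT rdy AND NOT vld OR rdy AND NOT vld) AND sel   (complement / identity)
    = NOT vld AND sel   (distribution)
These differ: at rdy=0, req=0, sel=0, vld=1, E1 = 1 but E2 = 0.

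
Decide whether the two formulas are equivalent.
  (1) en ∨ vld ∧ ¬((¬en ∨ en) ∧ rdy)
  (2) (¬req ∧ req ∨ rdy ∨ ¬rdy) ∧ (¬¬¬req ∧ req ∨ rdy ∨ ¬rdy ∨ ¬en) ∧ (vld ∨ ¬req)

No

E1: en ∨ vld ∧ ¬((¬en ∨ en) ∧ rdy)
    = en ∨ vld ∧ ¬rdy   (complement / identity)
E2: (¬req ∧ req ∨ rdy ∨ ¬rdy) ∧ (¬¬¬req ∧ req ∨ rdy ∨ ¬rdy ∨ ¬en) ∧ (vld ∨ ¬req)
    = (¬req ∧ req ∨ rdy ∨ ¬rdy) ∧ (¬req ∧ req ∨ rdy ∨ ¬rdy ∨ ¬en) ∧ (vld ∨ ¬req)   (double negation)
    = (¬req ∧ req ∨ rdy ∨ ¬rdy) ∧ (vld ∨ ¬req)   (absorption)
    = (rdy ∨ ¬rdy) ∧ (vld ∨ ¬req)   (complement / identity)
    = vld ∨ ¬req   (complement / identity)
These differ: at en=0, rdy=1, req=1, vld=1, E1 = 0 but E2 = 1.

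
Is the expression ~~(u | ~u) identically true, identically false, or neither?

identically true

~~(u | ~u)
= u | ~u   [double negation]
= 1   [complement]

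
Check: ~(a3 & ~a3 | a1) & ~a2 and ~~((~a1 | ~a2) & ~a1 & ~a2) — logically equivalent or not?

E1: ~(a3 & ~a3 | a1) & ~a2
    = ~a1 & ~a2   — complement / identity
E2: ~~((~a1 | ~a2) & ~a1 & ~a2)
    = (~a1 | ~a2) & ~a1 & ~a2   — double negation
    = ~a1 & ~a2   — absorption
Both reduce to ~a1 & ~a2, so they are equivalent.

Yes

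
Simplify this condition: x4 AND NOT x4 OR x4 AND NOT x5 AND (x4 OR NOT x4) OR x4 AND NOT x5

x4 AND NOT x5

x4 AND NOT x4 OR x4 AND NOT x5 AND (x4 OR NOT x4) OR x4 AND NOT x5
= x4 AND NOT x4 OR x4 AND NOT x5 OR x4 AND NOT x5
= x4 AND NOT x4 OR x4 AND NOT x5
= x4 AND NOT x5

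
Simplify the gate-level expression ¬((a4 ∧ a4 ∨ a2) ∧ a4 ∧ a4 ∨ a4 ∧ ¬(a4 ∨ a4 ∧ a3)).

¬a4

¬((a4 ∧ a4 ∨ a2) ∧ a4 ∧ a4 ∨ a4 ∧ ¬(a4 ∨ a4 ∧ a3))
= ¬(a4 ∧ a4 ∨ a4 ∧ ¬(a4 ∨ a4 ∧ a3))
= ¬(a4 ∧ a4 ∨ a4 ∧ ¬a4)
= ¬a4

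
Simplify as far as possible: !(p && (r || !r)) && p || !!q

!(p && (r || !r)) && p || !!q
= !(p && (r || !r)) && p || q
= !p && p || q
= q

q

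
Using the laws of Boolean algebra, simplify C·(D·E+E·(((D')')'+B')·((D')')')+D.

C·E+D

C·(D·E+E·(((D')')'+B')·((D')')')+D
= C·(D·E+E·((D')')')+D   (absorption)
= C·(D·E+E·D')+D   (double negation)
= C·E+D   (distribution)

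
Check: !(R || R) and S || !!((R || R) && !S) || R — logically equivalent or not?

E1: !(R || R)
    = !R   (idempotence)
E2: S || !!((R || R) && !S) || R
    = S || !!(R && !S) || R   (idempotence)
    = S || R && !S || R   (double negation)
    = S || R   (absorption)
These differ: at R=1, S=0, E1 = 0 but E2 = 1.

No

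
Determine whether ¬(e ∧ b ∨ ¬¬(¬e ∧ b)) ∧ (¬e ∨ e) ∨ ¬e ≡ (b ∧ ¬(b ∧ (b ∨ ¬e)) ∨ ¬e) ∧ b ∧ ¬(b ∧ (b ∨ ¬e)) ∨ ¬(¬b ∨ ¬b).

No

E1: ¬(e ∧ b ∨ ¬¬(¬e ∧ b)) ∧ (¬e ∨ e) ∨ ¬e
    = ¬(e ∧ b ∨ ¬e ∧ b) ∧ (¬e ∨ e) ∨ ¬e
    = ¬b ∧ (¬e ∨ e) ∨ ¬e
    = ¬b ∨ ¬e
E2: (b ∧ ¬(b ∧ (b ∨ ¬e)) ∨ ¬e) ∧ b ∧ ¬(b ∧ (b ∨ ¬e)) ∨ ¬(¬b ∨ ¬b)
    = b ∧ ¬(b ∧ (b ∨ ¬e)) ∨ ¬(¬b ∨ ¬b)
    = b ∧ ¬b ∨ ¬(¬b ∨ ¬b)
    = b ∧ ¬b ∨ b ∧ b
    = b
These differ: at b=0, e=1, E1 = 1 but E2 = 0.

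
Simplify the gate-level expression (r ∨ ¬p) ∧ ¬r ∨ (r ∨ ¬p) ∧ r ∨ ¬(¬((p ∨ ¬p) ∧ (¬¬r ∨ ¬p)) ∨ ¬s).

(r ∨ ¬p) ∧ ¬r ∨ (r ∨ ¬p) ∧ r ∨ ¬(¬((p ∨ ¬p) ∧ (¬¬r ∨ ¬p)) ∨ ¬s)
= (r ∨ ¬p) ∧ ¬r ∨ (r ∨ ¬p) ∧ r ∨ ¬(¬(¬¬r ∨ ¬p) ∨ ¬s)   [complement / identity]
= r ∨ ¬p ∨ ¬(¬(¬¬r ∨ ¬p) ∨ ¬s)   [distribution]
= r ∨ ¬p ∨ ¬(¬(r ∨ ¬p) ∨ ¬s)   [double negation]
= r ∨ ¬p ∨ (r ∨ ¬p) ∧ s   [De Morgan]
= r ∨ ¬p   [absorption]

r ∨ ¬p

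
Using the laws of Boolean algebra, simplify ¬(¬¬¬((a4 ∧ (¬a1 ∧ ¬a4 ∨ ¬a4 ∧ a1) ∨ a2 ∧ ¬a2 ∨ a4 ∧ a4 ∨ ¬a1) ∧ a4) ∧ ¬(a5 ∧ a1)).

a4 ∨ a5 ∧ a1

¬(¬¬¬((a4 ∧ (¬a1 ∧ ¬a4 ∨ ¬a4 ∧ a1) ∨ a2 ∧ ¬a2 ∨ a4 ∧ a4 ∨ ¬a1) ∧ a4) ∧ ¬(a5 ∧ a1))
= ¬(¬¬¬((a4 ∧ ¬a4 ∨ a2 ∧ ¬a2 ∨ a4 ∧ a4 ∨ ¬a1) ∧ a4) ∧ ¬(a5 ∧ a1))
= ¬(¬¬¬((a4 ∧ ¬a4 ∨ a4 ∧ a4 ∨ ¬a1) ∧ a4) ∧ ¬(a5 ∧ a1))
= ¬(¬¬¬((a4 ∨ ¬a1) ∧ a4) ∧ ¬(a5 ∧ a1))
= ¬¬((a4 ∨ ¬a1) ∧ a4) ∨ a5 ∧ a1
= ¬¬a4 ∨ a5 ∧ a1
= a4 ∨ a5 ∧ a1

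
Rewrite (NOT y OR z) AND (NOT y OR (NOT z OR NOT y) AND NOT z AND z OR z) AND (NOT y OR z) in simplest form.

(NOT y OR z) AND (NOT y OR (NOT z OR NOT y) AND NOT z AND z OR z) AND (NOT y OR z)
= (NOT y OR z) AND (NOT y OR NOT z AND z OR z) AND (NOT y OR z)
= (NOT y OR z) AND (NOT y OR z) AND (NOT y OR z)
= (NOT y OR z) AND (NOT y OR z)
= NOT y OR z

NOT y OR z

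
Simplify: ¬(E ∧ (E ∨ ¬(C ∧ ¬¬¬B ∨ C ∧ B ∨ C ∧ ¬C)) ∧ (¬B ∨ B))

¬(E ∧ (E ∨ ¬(C ∧ ¬¬¬B ∨ C ∧ B ∨ C ∧ ¬C)) ∧ (¬B ∨ B))
= ¬(E ∧ (E ∨ ¬(C ∧ ¬B ∨ C ∧ B ∨ C ∧ ¬C)) ∧ (¬B ∨ B))   [double negation]
= ¬(E ∧ (E ∨ ¬(C ∧ ¬B ∨ C ∧ B)) ∧ (¬B ∨ B))   [complement / identity]
= ¬(E ∧ (E ∨ ¬(C ∧ ¬B ∨ C ∧ B)))   [complement / identity]
= ¬(E ∧ (E ∨ ¬C))   [distribution]
= ¬E   [absorption]

¬E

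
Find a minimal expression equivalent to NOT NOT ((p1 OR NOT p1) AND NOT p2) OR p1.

NOT p2 OR p1

NOT NOT ((p1 OR NOT p1) AND NOT p2) OR p1
= NOT NOT NOT p2 OR p1   — complement / identity
= NOT p2 OR p1   — double negation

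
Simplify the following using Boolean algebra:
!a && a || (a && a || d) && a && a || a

!a && a || (a && a || d) && a && a || a
= !a && a || a && a || a   (absorption)
= a || a   (distribution)
= a   (idempotence)

a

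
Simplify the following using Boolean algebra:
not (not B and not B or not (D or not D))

not (not B and not B or not (D or not D))
= not (not B or not (D or not D))   — idempotence
= B and (D or not D)   — De Morgan
= B   — complement / identity

B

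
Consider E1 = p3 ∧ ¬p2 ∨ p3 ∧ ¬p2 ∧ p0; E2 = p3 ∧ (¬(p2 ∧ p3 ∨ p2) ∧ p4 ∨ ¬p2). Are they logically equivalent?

Yes

E1: p3 ∧ ¬p2 ∨ p3 ∧ ¬p2 ∧ p0
    = p3 ∧ ¬p2
E2: p3 ∧ (¬(p2 ∧ p3 ∨ p2) ∧ p4 ∨ ¬p2)
    = p3 ∧ (¬p2 ∧ p4 ∨ ¬p2)
    = p3 ∧ ¬p2
Both reduce to p3 ∧ ¬p2, so they are equivalent.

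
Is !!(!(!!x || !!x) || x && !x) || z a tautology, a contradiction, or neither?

!!(!(!!x || !!x) || x && !x) || z
= !!(!x && !x || x && !x) || z   — De Morgan
= !!!x || z   — distribution
= !x || z   — double negation
This depends on x, z, so it is not a constant.

neither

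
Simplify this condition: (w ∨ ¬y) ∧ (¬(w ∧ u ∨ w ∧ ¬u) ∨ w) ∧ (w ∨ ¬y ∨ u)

w ∨ ¬y

(w ∨ ¬y) ∧ (¬(w ∧ u ∨ w ∧ ¬u) ∨ w) ∧ (w ∨ ¬y ∨ u)
= (w ∨ ¬y) ∧ (¬w ∨ w) ∧ (w ∨ ¬y ∨ u)   [distribution]
= (w ∨ ¬y) ∧ (w ∨ ¬y ∨ u)   [complement / identity]
= w ∨ ¬y   [absorption]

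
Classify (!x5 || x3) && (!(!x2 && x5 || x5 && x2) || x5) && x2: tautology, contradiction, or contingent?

contingent

(!x5 || x3) && (!(!x2 && x5 || x5 && x2) || x5) && x2
= (!x5 || x3) && (!x5 || x5) && x2   — distribution
= (!x5 || x3) && x2   — complement / identity
This depends on x2, x3, x5, so it is not a constant.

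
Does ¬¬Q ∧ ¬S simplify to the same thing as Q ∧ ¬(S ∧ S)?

Yes

E1: ¬¬Q ∧ ¬S
    = Q ∧ ¬S   (double negation)
E2: Q ∧ ¬(S ∧ S)
    = Q ∧ ¬S   (idempotence)
Both reduce to Q ∧ ¬S, so they are equivalent.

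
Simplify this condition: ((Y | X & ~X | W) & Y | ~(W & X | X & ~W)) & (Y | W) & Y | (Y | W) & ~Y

((Y | X & ~X | W) & Y | ~(W & X | X & ~W)) & (Y | W) & Y | (Y | W) & ~Y
= ((Y | X & ~X | W) & Y | ~X) & (Y | W) & Y | (Y | W) & ~Y   [distribution]
= ((Y | W) & Y | ~X) & (Y | W) & Y | (Y | W) & ~Y   [complement / identity]
= (Y | W) & Y | (Y | W) & ~Y   [absorption]
= Y | W   [distribution]

Y | W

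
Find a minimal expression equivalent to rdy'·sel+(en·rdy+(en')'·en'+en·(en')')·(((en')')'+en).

rdy'·sel+(en·rdy+(en')'·en'+en·(en')')·(((en')')'+en)
= rdy'·sel+(en·rdy+(en')')·(((en')')'+en)   — distribution
= rdy'·sel+(en·rdy+en)·(((en')')'+en)   — double negation
= rdy'·sel+en·(((en')')'+en)   — absorption
= rdy'·sel+en·(en'+en)   — double negation
= rdy'·sel+en   — complement / identity

rdy'·sel+en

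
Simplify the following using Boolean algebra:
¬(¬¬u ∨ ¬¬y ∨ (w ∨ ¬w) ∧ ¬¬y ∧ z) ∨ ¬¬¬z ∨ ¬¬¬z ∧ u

¬u ∧ ¬y ∨ ¬z

¬(¬¬u ∨ ¬¬y ∨ (w ∨ ¬w) ∧ ¬¬y ∧ z) ∨ ¬¬¬z ∨ ¬¬¬z ∧ u
= ¬(¬¬u ∨ ¬¬y ∨ ¬¬y ∧ z) ∨ ¬¬¬z ∨ ¬¬¬z ∧ u   — complement / identity
= ¬(¬¬u ∨ ¬¬y ∨ ¬¬y ∧ z) ∨ ¬¬¬z   — absorption
= ¬(¬¬u ∨ ¬¬y) ∨ ¬¬¬z   — absorption
= ¬u ∧ ¬y ∨ ¬¬¬z   — De Morgan
= ¬u ∧ ¬y ∨ ¬z   — double negation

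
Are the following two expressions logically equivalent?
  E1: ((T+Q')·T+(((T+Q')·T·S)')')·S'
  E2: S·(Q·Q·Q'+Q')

E1: ((T+Q')·T+(((T+Q')·T·S)')')·S'
    = ((T+Q')·T+(T+Q')·T·S)·S'   — double negation
    = (T+Q')·T·S'   — absorption
    = T·S'   — absorption
E2: S·(Q·Q·Q'+Q')
    = S·(Q·Q'+Q')   — idempotence
    = S·Q'   — complement / identity
These differ: at Q=0, S=1, T=1, E1 = 0 but E2 = 1.

No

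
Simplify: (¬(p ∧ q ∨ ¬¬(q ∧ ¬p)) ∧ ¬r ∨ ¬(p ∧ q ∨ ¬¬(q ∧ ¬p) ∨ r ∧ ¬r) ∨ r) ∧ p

(¬(p ∧ q ∨ ¬¬(q ∧ ¬p)) ∧ ¬r ∨ ¬(p ∧ q ∨ ¬¬(q ∧ ¬p) ∨ r ∧ ¬r) ∨ r) ∧ p
= (¬(p ∧ q ∨ ¬¬(q ∧ ¬p)) ∧ ¬r ∨ ¬(p ∧ q ∨ ¬¬(q ∧ ¬p)) ∨ r) ∧ p   (complement / identity)
= (¬(p ∧ q ∨ ¬¬(q ∧ ¬p)) ∨ r) ∧ p   (absorption)
= (¬(p ∧ q ∨ q ∧ ¬p) ∨ r) ∧ p   (double negation)
= (¬q ∨ r) ∧ p   (distribution)

(¬q ∨ r) ∧ p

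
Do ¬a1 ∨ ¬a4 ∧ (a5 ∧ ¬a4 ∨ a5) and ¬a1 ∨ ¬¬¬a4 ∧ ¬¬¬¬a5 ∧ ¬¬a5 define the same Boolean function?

Yes

E1: ¬a1 ∨ ¬a4 ∧ (a5 ∧ ¬a4 ∨ a5)
    = ¬a1 ∨ ¬a4 ∧ a5   (absorption)
E2: ¬a1 ∨ ¬¬¬a4 ∧ ¬¬¬¬a5 ∧ ¬¬a5
    = ¬a1 ∨ ¬¬¬a4 ∧ ¬¬a5 ∧ ¬¬a5   (double negation)
    = ¬a1 ∨ ¬a4 ∧ ¬¬a5 ∧ ¬¬a5   (double negation)
    = ¬a1 ∨ ¬a4 ∧ ¬¬a5   (idempotence)
    = ¬a1 ∨ ¬a4 ∧ a5   (double negation)
Both reduce to ¬a1 ∨ ¬a4 ∧ a5, so they are equivalent.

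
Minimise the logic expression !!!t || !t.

!!!t || !t
= !t || !t
= !t

!t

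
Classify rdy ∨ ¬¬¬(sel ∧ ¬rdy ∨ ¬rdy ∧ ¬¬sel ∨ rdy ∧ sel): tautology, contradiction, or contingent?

rdy ∨ ¬¬¬(sel ∧ ¬rdy ∨ ¬rdy ∧ ¬¬sel ∨ rdy ∧ sel)
= rdy ∨ ¬¬¬(sel ∧ ¬rdy ∨ ¬rdy ∧ sel ∨ rdy ∧ sel)   [double negation]
= rdy ∨ ¬¬¬(sel ∧ ¬rdy ∨ sel)   [distribution]
= rdy ∨ ¬(sel ∧ ¬rdy ∨ sel)   [double negation]
= rdy ∨ ¬sel   [absorption]
This depends on rdy, sel, so it is not a constant.

contingent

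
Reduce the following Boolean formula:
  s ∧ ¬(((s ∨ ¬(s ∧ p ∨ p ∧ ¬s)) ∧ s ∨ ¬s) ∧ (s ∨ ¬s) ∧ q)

s ∧ ¬(((s ∨ ¬(s ∧ p ∨ p ∧ ¬s)) ∧ s ∨ ¬s) ∧ (s ∨ ¬s) ∧ q)
= s ∧ ¬(((s ∨ ¬(s ∧ p ∨ p ∧ ¬s)) ∧ s ∨ ¬s) ∧ q)   (complement / identity)
= s ∧ ¬(((s ∨ ¬p) ∧ s ∨ ¬s) ∧ q)   (distribution)
= s ∧ ¬((s ∨ ¬s) ∧ q)   (absorption)
= s ∧ ¬q   (complement / identity)

s ∧ ¬q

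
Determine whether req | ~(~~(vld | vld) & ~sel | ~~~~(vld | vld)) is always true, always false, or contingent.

contingent

req | ~(~~(vld | vld) & ~sel | ~~~~(vld | vld))
= req | ~(~~(vld | vld) & ~sel | ~~(vld | vld))   — double negation
= req | ~~~(vld | vld)   — absorption
= req | ~(vld | vld)   — double negation
= req | ~vld   — idempotence
This depends on req, vld, so it is not a constant.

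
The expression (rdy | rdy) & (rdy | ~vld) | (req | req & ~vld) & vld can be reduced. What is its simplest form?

(rdy | rdy) & (rdy | ~vld) | (req | req & ~vld) & vld
= rdy & ~vld | rdy | (req | req & ~vld) & vld   — distribution
= rdy | (req | req & ~vld) & vld   — absorption
= rdy | req & vld   — absorption

rdy | req & vld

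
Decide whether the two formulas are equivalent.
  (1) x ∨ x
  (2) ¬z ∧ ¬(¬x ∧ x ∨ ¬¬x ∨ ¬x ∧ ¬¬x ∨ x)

E1: x ∨ x
    = x   (idempotence)
E2: ¬z ∧ ¬(¬x ∧ x ∨ ¬¬x ∨ ¬x ∧ ¬¬x ∨ x)
    = ¬z ∧ ¬(¬x ∧ x ∨ ¬¬x ∨ ¬x ∧ x ∨ x)   (double negation)
    = ¬z ∧ ¬(¬x ∧ x ∨ x ∨ ¬x ∧ x ∨ x)   (double negation)
    = ¬z ∧ ¬(¬x ∧ x ∨ x)   (idempotence)
    = ¬z ∧ ¬x   (complement / identity)
These differ: at x=1, z=0, E1 = 1 but E2 = 0.

No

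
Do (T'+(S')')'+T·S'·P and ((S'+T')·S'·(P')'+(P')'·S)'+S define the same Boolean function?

No

E1: (T'+(S')')'+T·S'·P
    = T·S'+T·S'·P
    = T·S'
E2: ((S'+T')·S'·(P')'+(P')'·S)'+S
    = (S'·(P')'+(P')'·S)'+S
    = ((P')')'+S
    = P'+S
These differ: at P=0, S=1, T=0, E1 = 0 but E2 = 1.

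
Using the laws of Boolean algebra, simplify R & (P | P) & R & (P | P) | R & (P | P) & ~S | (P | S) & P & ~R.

P

R & (P | P) & R & (P | P) | R & (P | P) & ~S | (P | S) & P & ~R
= R & (P | P) & (R & (P | P) | ~S) | (P | S) & P & ~R   — distribution
= R & (P | P) | (P | S) & P & ~R   — absorption
= R & P | (P | S) & P & ~R   — idempotence
= R & P | P & ~R   — absorption
= P   — distribution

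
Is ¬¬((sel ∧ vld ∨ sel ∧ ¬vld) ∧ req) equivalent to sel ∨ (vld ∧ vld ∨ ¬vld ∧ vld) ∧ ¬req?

No

E1: ¬¬((sel ∧ vld ∨ sel ∧ ¬vld) ∧ req)
    = (sel ∧ vld ∨ sel ∧ ¬vld) ∧ req   — double negation
    = sel ∧ req   — distribution
E2: sel ∨ (vld ∧ vld ∨ ¬vld ∧ vld) ∧ ¬req
    = sel ∨ vld ∧ ¬req   — distribution
These differ: at req=0, sel=1, vld=1, E1 = 0 but E2 = 1.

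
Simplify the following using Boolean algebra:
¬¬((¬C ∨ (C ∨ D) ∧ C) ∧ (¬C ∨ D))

¬¬((¬C ∨ (C ∨ D) ∧ C) ∧ (¬C ∨ D))
= ¬¬((¬C ∨ C) ∧ (¬C ∨ D))   [absorption]
= (¬C ∨ C) ∧ (¬C ∨ D)   [double negation]
= ¬C ∨ D   [complement / identity]

¬C ∨ D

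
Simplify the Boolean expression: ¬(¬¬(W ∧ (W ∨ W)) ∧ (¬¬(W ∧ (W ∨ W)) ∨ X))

¬W

¬(¬¬(W ∧ (W ∨ W)) ∧ (¬¬(W ∧ (W ∨ W)) ∨ X))
= ¬¬¬(W ∧ (W ∨ W))   [absorption]
= ¬(W ∧ (W ∨ W))   [double negation]
= ¬(W ∧ W)   [idempotence]
= ¬W   [idempotence]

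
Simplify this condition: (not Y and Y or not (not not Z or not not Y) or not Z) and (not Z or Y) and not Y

not Z and not Y

(not Y and Y or not (not not Z or not not Y) or not Z) and (not Z or Y) and not Y
= (not Y and Y or not Z and not Y or not Z) and (not Z or Y) and not Y
= (not Y and Y or not Z) and (not Z or Y) and not Y
= not Z and (not Z or Y) and not Y
= not Z and not Y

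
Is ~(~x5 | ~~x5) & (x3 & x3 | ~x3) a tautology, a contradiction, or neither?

contradiction

~(~x5 | ~~x5) & (x3 & x3 | ~x3)
= x5 & ~x5 & (x3 & x3 | ~x3)   (De Morgan)
= x5 & ~x5 & (x3 | ~x3)   (idempotence)
= x5 & ~x5   (complement / identity)
= 0   (complement)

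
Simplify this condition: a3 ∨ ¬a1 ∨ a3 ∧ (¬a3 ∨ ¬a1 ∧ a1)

a3 ∨ ¬a1

a3 ∨ ¬a1 ∨ a3 ∧ (¬a3 ∨ ¬a1 ∧ a1)
= a3 ∨ ¬a1 ∨ a3 ∧ ¬a3   (complement / identity)
= a3 ∨ ¬a1   (complement / identity)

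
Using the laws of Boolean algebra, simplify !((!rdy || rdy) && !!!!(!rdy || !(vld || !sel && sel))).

rdy && vld

!((!rdy || rdy) && !!!!(!rdy || !(vld || !sel && sel)))
= !((!rdy || rdy) && !!!(rdy && (vld || !sel && sel)))   — De Morgan
= !!!!(rdy && (vld || !sel && sel))   — complement / identity
= !!(rdy && (vld || !sel && sel))   — double negation
= !!(rdy && vld)   — complement / identity
= rdy && vld   — double negation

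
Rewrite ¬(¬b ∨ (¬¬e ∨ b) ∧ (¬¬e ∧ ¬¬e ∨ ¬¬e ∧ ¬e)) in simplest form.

b ∧ ¬e

¬(¬b ∨ (¬¬e ∨ b) ∧ (¬¬e ∧ ¬¬e ∨ ¬¬e ∧ ¬e))
= ¬(¬b ∨ (¬¬e ∨ b) ∧ (e ∧ ¬¬e ∨ ¬¬e ∧ ¬e))   — double negation
= ¬(¬b ∨ (¬¬e ∨ b) ∧ ¬¬e)   — distribution
= ¬(¬b ∨ ¬¬e)   — absorption
= b ∧ ¬e   — De Morgan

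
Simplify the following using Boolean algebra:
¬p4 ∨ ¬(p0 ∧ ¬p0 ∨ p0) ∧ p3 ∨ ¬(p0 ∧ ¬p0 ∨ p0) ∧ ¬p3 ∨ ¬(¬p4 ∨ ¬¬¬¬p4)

¬p4 ∨ ¬p0

¬p4 ∨ ¬(p0 ∧ ¬p0 ∨ p0) ∧ p3 ∨ ¬(p0 ∧ ¬p0 ∨ p0) ∧ ¬p3 ∨ ¬(¬p4 ∨ ¬¬¬¬p4)
= ¬p4 ∨ ¬(p0 ∧ ¬p0 ∨ p0) ∧ p3 ∨ ¬(p0 ∧ ¬p0 ∨ p0) ∧ ¬p3 ∨ ¬(¬p4 ∨ ¬¬p4)
= ¬p4 ∨ ¬(p0 ∧ ¬p0 ∨ p0) ∧ p3 ∨ ¬(p0 ∧ ¬p0 ∨ p0) ∧ ¬p3 ∨ p4 ∧ ¬p4
= ¬p4 ∨ ¬(p0 ∧ ¬p0 ∨ p0) ∨ p4 ∧ ¬p4
= ¬p4 ∨ ¬(p0 ∧ ¬p0 ∨ p0)
= ¬p4 ∨ ¬p0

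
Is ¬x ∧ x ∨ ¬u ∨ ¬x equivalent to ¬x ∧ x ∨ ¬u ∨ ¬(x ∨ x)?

Yes

E1: ¬x ∧ x ∨ ¬u ∨ ¬x
    = ¬u ∨ ¬x
E2: ¬x ∧ x ∨ ¬u ∨ ¬(x ∨ x)
    = ¬u ∨ ¬(x ∨ x)
    = ¬u ∨ ¬x
Both reduce to ¬u ∨ ¬x, so they are equivalent.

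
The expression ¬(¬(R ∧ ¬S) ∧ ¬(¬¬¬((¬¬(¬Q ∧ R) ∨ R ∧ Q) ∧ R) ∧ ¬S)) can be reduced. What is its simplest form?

¬S

¬(¬(R ∧ ¬S) ∧ ¬(¬¬¬((¬¬(¬Q ∧ R) ∨ R ∧ Q) ∧ R) ∧ ¬S))
= ¬(¬(R ∧ ¬S) ∧ ¬(¬((¬¬(¬Q ∧ R) ∨ R ∧ Q) ∧ R) ∧ ¬S))   (double negation)
= ¬(¬(R ∧ ¬S) ∧ ¬(¬((¬Q ∧ R ∨ R ∧ Q) ∧ R) ∧ ¬S))   (double negation)
= ¬(¬(R ∧ ¬S) ∧ ¬(¬(R ∧ R) ∧ ¬S))   (distribution)
= ¬(¬(R ∧ ¬S) ∧ ¬(¬R ∧ ¬S))   (idempotence)
= R ∧ ¬S ∨ ¬R ∧ ¬S   (De Morgan)
= ¬S   (distribution)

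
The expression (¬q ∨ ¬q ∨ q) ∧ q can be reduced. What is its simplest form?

(¬q ∨ ¬q ∨ q) ∧ q
= (¬q ∨ q) ∧ q
= q

q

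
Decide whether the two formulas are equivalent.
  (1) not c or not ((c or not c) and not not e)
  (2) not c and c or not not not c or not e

E1: not c or not ((c or not c) and not not e)
    = not c or not not not e   — complement / identity
    = not c or not e   — double negation
E2: not c and c or not not not c or not e
    = not not not c or not e   — complement / identity
    = not c or not e   — double negation
Both reduce to not c or not e, so they are equivalent.

Yes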